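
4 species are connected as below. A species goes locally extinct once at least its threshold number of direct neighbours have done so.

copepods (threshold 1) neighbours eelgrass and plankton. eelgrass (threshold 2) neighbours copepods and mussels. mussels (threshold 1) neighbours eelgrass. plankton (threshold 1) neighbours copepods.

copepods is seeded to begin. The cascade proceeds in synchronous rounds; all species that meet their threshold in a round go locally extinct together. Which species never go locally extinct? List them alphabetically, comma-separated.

Round 1 — copepods goes locally extinct (initial).
Round 2 — checking thresholds:
  eelgrass: 1 of 2 neighbours < 2, not yet.
  plankton: 1 of 1 neighbours ≥ 1, goes locally extinct.
Round 3 — no new extinctions; cascade stops.

eelgrass, mussels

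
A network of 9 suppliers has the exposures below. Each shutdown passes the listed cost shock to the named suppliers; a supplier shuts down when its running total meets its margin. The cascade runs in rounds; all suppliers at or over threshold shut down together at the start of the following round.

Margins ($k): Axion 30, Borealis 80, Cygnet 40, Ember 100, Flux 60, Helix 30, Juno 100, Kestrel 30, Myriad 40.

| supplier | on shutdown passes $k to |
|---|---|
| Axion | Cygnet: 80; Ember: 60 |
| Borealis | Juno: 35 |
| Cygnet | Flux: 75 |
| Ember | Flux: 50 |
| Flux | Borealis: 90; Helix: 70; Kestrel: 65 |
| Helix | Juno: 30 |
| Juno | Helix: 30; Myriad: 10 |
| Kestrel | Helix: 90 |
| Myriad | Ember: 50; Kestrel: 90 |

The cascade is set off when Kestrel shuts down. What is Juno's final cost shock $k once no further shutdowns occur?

Round 1 — Kestrel shuts down (initial).
  Helix: +90 → 90 ≥ 30
Round 2 — Helix shuts down.
  Juno: +30 → 30 < 100
No further shutdowns.

30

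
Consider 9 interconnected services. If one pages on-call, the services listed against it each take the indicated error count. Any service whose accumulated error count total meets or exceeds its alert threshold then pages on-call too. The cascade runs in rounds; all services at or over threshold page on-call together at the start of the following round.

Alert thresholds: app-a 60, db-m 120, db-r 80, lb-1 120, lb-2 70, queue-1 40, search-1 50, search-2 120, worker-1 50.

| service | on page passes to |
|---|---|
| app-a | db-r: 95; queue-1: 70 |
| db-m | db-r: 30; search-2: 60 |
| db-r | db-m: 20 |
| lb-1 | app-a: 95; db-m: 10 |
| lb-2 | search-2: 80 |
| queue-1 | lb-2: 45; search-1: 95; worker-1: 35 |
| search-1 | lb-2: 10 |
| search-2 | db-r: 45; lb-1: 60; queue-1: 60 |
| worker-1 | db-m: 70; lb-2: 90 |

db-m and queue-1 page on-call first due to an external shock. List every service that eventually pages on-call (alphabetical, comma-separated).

db-m, queue-1, search-1

Round 1 — db-m, queue-1 page on-call (initial).
  db-r: +30 → 30 < 80
  lb-2: +45 → 45 < 70
  search-1: +95 → 95 ≥ 50
  search-2: +60 → 60 < 120
  worker-1: +35 → 35 < 50
Round 2 — search-1 pages on-call.
  lb-2: +10 → 55 < 70
No further pages.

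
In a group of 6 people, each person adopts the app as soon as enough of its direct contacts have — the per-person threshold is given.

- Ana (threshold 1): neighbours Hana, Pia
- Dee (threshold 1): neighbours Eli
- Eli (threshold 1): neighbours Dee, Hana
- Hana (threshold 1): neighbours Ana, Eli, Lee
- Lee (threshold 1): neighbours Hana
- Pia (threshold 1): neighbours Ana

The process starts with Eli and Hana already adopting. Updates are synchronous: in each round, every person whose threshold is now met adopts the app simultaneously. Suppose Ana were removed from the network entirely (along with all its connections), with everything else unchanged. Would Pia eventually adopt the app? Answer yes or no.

no

With Ana removed:
Round 1 — Eli, Hana adopt the app (initial).
Round 2 — checking thresholds:
  Dee: 1 of 1 neighbours ≥ 1, adopts the app.
  Lee: 1 of 1 neighbours ≥ 1, adopts the app.
Round 3 — no new adoptions; cascade stops.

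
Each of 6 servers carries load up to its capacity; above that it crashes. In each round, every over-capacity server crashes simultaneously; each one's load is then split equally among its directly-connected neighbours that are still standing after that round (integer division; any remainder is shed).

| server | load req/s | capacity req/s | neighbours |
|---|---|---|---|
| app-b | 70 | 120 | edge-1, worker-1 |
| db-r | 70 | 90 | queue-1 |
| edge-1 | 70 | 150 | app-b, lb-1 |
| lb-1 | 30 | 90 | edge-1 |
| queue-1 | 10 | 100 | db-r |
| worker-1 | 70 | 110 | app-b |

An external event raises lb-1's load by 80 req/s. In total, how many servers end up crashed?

Round 1 — lb-1 at 110 > 90. lb-1 crashes.
  lb-1 sheds 110 req/s to edge-1: 110 each.
    edge-1: 70+110 = 180 > 150
Round 2 — edge-1 crashes.
  edge-1 sheds 180 req/s to app-b: 180 each.
    app-b: 70+180 = 250 > 120
Round 3 — app-b crashes.
  app-b sheds 250 req/s to worker-1: 250 each.
    worker-1: 70+250 = 320 > 110
Round 4 — worker-1 crashes.
  worker-1 sheds 320 req/s: no online neighbours, lost.
No further crashes.

4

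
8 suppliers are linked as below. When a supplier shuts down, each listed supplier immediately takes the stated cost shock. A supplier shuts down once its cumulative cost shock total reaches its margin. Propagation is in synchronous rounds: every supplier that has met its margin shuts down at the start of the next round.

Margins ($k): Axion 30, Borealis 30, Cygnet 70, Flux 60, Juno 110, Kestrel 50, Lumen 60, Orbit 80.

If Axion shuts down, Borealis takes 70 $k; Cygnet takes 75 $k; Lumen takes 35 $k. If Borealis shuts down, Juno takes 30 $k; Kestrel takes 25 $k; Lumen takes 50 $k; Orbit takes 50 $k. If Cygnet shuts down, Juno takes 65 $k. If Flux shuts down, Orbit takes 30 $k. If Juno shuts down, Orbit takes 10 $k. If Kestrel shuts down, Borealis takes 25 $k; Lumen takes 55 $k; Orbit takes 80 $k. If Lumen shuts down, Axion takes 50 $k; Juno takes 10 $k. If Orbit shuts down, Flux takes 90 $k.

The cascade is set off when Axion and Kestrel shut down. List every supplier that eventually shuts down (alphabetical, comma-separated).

Axion, Borealis, Cygnet, Flux, Kestrel, Lumen, Orbit

Round 1 — Axion, Kestrel shut down (initial).
  Borealis: +70+25 → 95 ≥ 30
  Cygnet: +75 → 75 ≥ 70
  Lumen: +35+55 → 90 ≥ 60
  Orbit: +80 → 80 ≥ 80
Round 2 — Borealis, Cygnet, Lumen, Orbit shut down.
  Flux: +90 → 90 ≥ 60
  Juno: +30+65+10 → 105 < 110
Round 3 — Flux shuts down.
No further shutdowns.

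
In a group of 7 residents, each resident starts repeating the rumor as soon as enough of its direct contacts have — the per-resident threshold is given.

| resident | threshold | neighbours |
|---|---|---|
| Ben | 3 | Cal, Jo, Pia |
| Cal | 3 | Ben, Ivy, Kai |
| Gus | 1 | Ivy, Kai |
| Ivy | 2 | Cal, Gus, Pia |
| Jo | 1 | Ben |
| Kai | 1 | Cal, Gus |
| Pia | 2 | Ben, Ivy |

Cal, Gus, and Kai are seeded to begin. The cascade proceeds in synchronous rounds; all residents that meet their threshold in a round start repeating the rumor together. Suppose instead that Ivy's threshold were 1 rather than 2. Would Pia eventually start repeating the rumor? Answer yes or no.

With Ivy's threshold at 1:
Round 1 — Cal, Gus, Kai start repeating the rumor (initial).
Round 2 — checking thresholds:
  Ben: 1 of 3 neighbours < 3, below threshold.
  Ivy: 2 of 3 neighbours ≥ 1, starts repeating the rumor.
Round 3 — no new spreads; cascade stops.

no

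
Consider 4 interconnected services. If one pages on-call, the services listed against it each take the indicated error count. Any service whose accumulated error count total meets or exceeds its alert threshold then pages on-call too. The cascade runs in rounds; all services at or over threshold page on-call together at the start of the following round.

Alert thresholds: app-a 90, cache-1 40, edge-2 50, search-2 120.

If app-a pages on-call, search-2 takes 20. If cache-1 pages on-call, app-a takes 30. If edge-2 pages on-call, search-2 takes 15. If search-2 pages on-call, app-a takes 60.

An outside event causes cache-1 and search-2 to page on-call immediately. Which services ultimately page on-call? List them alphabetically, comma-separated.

Round 1 — cache-1, search-2 page on-call (initial).
  app-a: +30+60 → 90 ≥ 90
Round 2 — app-a pages on-call.
No further pages.

app-a, cache-1, search-2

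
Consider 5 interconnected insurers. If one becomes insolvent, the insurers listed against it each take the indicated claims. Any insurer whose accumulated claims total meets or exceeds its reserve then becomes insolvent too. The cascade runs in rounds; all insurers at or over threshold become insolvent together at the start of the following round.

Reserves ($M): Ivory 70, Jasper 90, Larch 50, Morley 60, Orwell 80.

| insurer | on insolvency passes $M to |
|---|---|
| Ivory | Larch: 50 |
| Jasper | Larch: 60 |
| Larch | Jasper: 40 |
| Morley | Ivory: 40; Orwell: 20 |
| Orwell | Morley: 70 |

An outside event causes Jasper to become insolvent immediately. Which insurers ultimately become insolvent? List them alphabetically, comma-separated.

Jasper, Larch

Round 1 — Jasper becomes insolvent (initial).
  Larch: +60 → 60 ≥ 50
Round 2 — Larch becomes insolvent.
No further insolvencies.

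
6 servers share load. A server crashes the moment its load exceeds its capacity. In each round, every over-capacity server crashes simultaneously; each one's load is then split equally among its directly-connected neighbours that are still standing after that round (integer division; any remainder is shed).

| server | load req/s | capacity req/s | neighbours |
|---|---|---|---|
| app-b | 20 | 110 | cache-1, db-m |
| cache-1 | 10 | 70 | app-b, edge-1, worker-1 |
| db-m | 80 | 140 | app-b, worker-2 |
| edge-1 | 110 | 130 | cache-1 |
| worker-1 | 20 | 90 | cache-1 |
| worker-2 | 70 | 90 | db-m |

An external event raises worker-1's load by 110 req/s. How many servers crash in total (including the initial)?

3

Round 1 — worker-1 at 130 > 90. worker-1 crashes.
  worker-1 sheds 130 req/s to cache-1: 130 each.
    cache-1: 10+130 = 140 > 70
Round 2 — cache-1 crashes.
  cache-1 sheds 140 req/s to app-b, edge-1: 70 each.
    app-b: 20+70 = 90 ≤ 110
    edge-1: 110+70 = 180 > 130
Round 3 — edge-1 crashes.
  edge-1 sheds 180 req/s: no online neighbours, lost.
No further crashes.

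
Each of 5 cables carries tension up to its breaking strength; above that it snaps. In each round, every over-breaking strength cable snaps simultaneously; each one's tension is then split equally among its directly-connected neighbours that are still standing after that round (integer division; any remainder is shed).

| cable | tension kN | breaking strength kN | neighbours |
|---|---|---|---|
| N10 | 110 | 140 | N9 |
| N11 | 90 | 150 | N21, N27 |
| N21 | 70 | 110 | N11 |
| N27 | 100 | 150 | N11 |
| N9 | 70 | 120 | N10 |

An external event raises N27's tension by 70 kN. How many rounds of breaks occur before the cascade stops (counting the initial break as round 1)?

3

Round 1 — N27 at 170 > 150. N27 snaps.
  N27 sheds 170 kN to N11: 170 each.
    N11: 90+170 = 260 > 150
Round 2 — N11 snaps.
  N11 sheds 260 kN to N21: 260 each.
    N21: 70+260 = 330 > 110
Round 3 — N21 snaps.
  N21 sheds 330 kN: no online neighbours, lost.
No further breaks.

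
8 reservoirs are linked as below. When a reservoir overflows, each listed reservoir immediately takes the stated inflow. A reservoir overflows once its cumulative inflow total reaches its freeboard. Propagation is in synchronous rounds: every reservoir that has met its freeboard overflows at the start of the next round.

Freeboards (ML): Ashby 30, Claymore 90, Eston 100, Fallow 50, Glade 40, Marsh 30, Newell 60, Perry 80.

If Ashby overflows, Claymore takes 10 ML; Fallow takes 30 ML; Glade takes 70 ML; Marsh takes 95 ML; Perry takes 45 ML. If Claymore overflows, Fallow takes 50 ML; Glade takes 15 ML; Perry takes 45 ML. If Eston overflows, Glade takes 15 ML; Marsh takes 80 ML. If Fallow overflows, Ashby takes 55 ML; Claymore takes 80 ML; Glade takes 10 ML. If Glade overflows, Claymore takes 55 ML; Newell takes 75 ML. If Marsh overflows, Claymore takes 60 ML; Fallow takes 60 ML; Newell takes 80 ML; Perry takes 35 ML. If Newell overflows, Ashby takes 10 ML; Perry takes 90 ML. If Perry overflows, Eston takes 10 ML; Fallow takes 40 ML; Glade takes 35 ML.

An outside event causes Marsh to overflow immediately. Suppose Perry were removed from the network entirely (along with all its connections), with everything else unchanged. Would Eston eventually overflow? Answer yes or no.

With Perry removed:
Round 1 — Marsh overflows (initial).
  Claymore: +60 → 60 < 90
  Fallow: +60 → 60 ≥ 50
  Newell: +80 → 80 ≥ 60
Round 2 — Fallow, Newell overflow.
  Ashby: +55+10 → 65 ≥ 30
  Claymore: +80 → 140 ≥ 90
  Glade: +10 → 10 < 40
Round 3 — Ashby, Claymore overflow.
  Glade: +70+15 → 95 ≥ 40
Round 4 — Glade overflows.
No further overflows.

no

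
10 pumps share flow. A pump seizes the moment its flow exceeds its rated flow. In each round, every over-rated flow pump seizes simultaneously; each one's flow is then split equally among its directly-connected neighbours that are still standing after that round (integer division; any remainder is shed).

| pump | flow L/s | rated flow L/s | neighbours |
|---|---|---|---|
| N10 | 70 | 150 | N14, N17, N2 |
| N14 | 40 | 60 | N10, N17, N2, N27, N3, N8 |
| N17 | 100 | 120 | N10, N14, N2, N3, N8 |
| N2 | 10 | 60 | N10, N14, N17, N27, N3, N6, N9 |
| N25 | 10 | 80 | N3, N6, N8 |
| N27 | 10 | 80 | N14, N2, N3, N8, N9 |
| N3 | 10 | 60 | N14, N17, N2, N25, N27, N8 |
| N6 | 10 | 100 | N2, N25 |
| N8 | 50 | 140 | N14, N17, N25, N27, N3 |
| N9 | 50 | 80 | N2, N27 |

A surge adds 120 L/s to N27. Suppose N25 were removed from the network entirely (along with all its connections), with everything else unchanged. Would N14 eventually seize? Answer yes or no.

With N25 removed:
Round 1 — N27 at 130 > 80. N27 seizes.
  N27 sheds 130 L/s to N14, N2, N3, N8, N9: 26 each.
    N14: 40+26 = 66 > 60
    N2: 10+26 = 36 ≤ 60
    N3: 10+26 = 36 ≤ 60
    N8: 50+26 = 76 ≤ 140
    N9: 50+26 = 76 ≤ 80
Round 2 — N14 seizes.
  N14 sheds 66 L/s to N10, N17, N2, N3, N8: 13 each (1 lost).
    N10: 70+13 = 83 ≤ 150
    N17: 100+13 = 113 ≤ 120
    N2: 36+13 = 49 ≤ 60
    N3: 36+13 = 49 ≤ 60
    N8: 76+13 = 89 ≤ 140
No further seizures.

yes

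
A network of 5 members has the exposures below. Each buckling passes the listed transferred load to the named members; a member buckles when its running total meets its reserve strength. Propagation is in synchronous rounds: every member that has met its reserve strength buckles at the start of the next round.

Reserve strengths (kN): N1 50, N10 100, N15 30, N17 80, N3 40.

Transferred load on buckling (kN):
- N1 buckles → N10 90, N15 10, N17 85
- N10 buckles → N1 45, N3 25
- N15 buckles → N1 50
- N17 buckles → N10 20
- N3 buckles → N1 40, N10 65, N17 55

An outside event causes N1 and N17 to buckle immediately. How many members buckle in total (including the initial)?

Round 1 — N1, N17 buckle (initial).
  N10: +90+20 → 110 ≥ 100
  N15: +10 → 10 < 30
Round 2 — N10 buckles.
  N3: +25 → 25 < 40
No further bucklings.

3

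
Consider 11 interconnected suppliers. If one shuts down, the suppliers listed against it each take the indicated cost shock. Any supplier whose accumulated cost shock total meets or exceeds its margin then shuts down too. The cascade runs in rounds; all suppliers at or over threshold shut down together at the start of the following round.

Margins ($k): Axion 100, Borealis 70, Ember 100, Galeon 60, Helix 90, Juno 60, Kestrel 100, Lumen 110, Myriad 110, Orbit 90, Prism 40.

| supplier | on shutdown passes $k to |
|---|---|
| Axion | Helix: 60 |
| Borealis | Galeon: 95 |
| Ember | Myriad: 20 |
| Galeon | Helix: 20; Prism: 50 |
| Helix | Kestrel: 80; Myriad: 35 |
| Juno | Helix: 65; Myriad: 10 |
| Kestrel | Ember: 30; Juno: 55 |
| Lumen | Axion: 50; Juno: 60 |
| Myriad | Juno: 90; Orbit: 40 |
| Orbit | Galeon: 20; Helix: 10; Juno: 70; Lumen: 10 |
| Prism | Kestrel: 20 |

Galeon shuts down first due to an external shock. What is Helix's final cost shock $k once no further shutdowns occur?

20

Round 1 — Galeon shuts down (initial).
  Helix: +20 → 20 < 90
  Prism: +50 → 50 ≥ 40
Round 2 — Prism shuts down.
  Kestrel: +20 → 20 < 100
No further shutdowns.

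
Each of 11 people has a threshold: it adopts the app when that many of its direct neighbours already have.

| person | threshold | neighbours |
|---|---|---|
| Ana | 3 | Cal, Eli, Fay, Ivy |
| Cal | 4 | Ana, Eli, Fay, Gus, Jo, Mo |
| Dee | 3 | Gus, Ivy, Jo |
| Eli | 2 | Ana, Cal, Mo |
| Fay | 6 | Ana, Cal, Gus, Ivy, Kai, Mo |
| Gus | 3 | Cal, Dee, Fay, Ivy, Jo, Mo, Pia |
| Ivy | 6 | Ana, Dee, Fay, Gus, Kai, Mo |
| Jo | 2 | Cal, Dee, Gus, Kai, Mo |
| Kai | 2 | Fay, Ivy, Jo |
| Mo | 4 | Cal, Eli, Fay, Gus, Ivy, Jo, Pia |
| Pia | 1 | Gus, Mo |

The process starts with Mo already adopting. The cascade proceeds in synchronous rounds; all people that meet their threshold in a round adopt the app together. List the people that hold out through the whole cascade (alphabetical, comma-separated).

Ana, Cal, Dee, Eli, Fay, Gus, Ivy, Jo, Kai

Round 1 — Mo adopts the app (initial).
Round 2 — checking thresholds:
  Cal: 1 of 6 neighbours < 4, holds.
  Eli: 1 of 3 neighbours < 2, holds.
  Fay: 1 of 6 neighbours < 6, holds.
  Gus: 1 of 7 neighbours < 3, holds.
  Ivy: 1 of 6 neighbours < 6, holds.
  Jo: 1 of 5 neighbours < 2, holds.
  Pia: 1 of 2 neighbours ≥ 1, adopts the app.
Round 3 — no new adoptions; cascade stops.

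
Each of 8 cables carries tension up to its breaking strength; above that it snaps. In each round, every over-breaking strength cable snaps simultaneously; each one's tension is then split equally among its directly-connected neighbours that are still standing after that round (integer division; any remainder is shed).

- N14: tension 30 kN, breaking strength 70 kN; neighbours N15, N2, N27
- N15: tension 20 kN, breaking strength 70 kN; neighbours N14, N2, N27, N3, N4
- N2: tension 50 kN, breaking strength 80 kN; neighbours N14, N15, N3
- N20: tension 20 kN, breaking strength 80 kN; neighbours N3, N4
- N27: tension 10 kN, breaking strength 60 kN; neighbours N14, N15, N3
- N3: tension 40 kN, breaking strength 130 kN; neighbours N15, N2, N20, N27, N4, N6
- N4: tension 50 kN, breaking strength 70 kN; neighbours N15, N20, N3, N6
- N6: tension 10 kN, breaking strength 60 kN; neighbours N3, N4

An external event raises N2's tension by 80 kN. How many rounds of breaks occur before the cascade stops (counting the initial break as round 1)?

6

Round 1 — N2 at 130 > 80. N2 snaps.
  N2 sheds 130 kN to N14, N15, N3: 43 each (1 lost).
    N14: 30+43 = 73 > 70
    N15: 20+43 = 63 ≤ 70
    N3: 40+43 = 83 ≤ 130
Round 2 — N14 snaps.
  N14 sheds 73 kN to N15, N27: 36 each (1 lost).
    N15: 63+36 = 99 > 70
    N27: 10+36 = 46 ≤ 60
Round 3 — N15 snaps.
  N15 sheds 99 kN to N27, N3, N4: 33 each.
    N27: 46+33 = 79 > 60
    N3: 83+33 = 116 ≤ 130
    N4: 50+33 = 83 > 70
Round 4 — N27, N4 snap.
  N27 sheds 79 kN to N3: 79 each.
    N3: 116+79 = 195 > 130
  N4 sheds 83 kN to N20, N3, N6: 27 each (2 lost).
    N20: 20+27 = 47 ≤ 80
    N3: 195+27 = 222 > 130
    N6: 10+27 = 37 ≤ 60
Round 5 — N3 snaps.
  N3 sheds 222 kN to N20, N6: 111 each.
    N20: 47+111 = 158 > 80
    N6: 37+111 = 148 > 60
Round 6 — N20, N6 snap.
  N20 sheds 158 kN: no online neighbours, lost.
  N6 sheds 148 kN: no online neighbours, lost.
No further breaks.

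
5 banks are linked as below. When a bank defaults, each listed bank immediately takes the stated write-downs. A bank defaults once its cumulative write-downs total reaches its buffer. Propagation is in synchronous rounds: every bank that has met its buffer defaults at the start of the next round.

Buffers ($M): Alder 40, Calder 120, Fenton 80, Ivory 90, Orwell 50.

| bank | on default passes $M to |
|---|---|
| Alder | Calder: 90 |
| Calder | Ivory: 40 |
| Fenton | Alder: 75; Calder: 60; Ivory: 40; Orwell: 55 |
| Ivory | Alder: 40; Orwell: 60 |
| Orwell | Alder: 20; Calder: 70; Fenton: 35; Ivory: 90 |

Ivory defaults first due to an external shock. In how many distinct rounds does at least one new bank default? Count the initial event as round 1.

Round 1 — Ivory defaults (initial).
  Alder: +40 → 40 ≥ 40
  Orwell: +60 → 60 ≥ 50
Round 2 — Alder, Orwell default.
  Calder: +90+70 → 160 ≥ 120
  Fenton: +35 → 35 < 80
Round 3 — Calder defaults.
No further defaults.

3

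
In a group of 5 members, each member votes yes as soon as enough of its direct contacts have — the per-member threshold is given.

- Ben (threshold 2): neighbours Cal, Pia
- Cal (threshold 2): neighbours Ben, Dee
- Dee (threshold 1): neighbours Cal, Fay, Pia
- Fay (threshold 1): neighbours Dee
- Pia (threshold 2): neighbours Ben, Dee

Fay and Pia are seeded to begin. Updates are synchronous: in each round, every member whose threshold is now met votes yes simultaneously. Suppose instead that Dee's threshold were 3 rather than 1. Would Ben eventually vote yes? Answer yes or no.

With Dee's threshold at 3:
Round 1 — Fay, Pia vote yes (initial).
Round 2 — no new yes votes; cascade stops.

no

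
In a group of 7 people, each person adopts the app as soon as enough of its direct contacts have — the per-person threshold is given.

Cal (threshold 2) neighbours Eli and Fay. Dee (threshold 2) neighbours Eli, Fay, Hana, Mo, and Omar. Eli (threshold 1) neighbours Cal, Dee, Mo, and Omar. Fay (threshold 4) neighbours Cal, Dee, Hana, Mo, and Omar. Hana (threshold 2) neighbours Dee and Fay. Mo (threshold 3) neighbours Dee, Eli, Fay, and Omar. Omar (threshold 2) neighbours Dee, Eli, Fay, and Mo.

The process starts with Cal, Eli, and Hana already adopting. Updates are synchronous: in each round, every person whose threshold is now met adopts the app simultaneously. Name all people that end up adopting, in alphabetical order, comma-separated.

Cal, Dee, Eli, Fay, Hana, Mo, Omar

Round 1 — Cal, Eli, Hana adopt the app (initial).
Round 2 — checking thresholds:
  Dee: 2 of 5 neighbours ≥ 2, adopts the app.
  Fay: 2 of 5 neighbours < 4, holds.
  Mo: 1 of 4 neighbours < 3, holds.
  Omar: 1 of 4 neighbours < 2, holds.
Round 3 — checking thresholds:
  Fay: 3 of 5 neighbours < 4, holds.
  Mo: 2 of 4 neighbours < 3, holds.
  Omar: 2 of 4 neighbours ≥ 2, adopts the app.
Round 4 — checking thresholds:
  Fay: 4 of 5 neighbours ≥ 4, adopts the app.
  Mo: 3 of 4 neighbours ≥ 3, adopts the app.
Round 5 — no new adoptions; cascade stops.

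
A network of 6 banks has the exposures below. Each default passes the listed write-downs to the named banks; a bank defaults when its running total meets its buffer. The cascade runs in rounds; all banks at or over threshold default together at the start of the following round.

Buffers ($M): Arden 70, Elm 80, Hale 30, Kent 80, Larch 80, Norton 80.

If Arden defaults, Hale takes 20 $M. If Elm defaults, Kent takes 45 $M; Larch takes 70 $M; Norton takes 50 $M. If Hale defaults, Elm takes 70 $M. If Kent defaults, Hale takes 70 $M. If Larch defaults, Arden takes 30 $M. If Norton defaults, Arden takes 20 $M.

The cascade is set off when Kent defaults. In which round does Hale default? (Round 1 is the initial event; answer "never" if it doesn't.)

Round 1 — Kent defaults (initial).
  Hale: +70 → 70 ≥ 30
Round 2 — Hale defaults.
  Elm: +70 → 70 < 80
No further defaults.

2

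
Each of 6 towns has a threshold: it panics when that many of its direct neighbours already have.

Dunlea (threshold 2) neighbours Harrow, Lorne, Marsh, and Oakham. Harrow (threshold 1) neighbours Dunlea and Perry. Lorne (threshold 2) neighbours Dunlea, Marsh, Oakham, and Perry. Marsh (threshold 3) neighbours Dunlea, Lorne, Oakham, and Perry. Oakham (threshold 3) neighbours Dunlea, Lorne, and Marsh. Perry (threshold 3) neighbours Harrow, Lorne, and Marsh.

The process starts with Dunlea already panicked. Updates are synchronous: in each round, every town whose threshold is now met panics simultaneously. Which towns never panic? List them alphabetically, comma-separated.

Lorne, Marsh, Oakham, Perry

Round 1 — Dunlea panics (initial).
Round 2 — checking thresholds:
  Harrow: 1 of 2 neighbours ≥ 1, panics.
  Lorne: 1 of 4 neighbours < 2, not yet.
  Marsh: 1 of 4 neighbours < 3, not yet.
  Oakham: 1 of 3 neighbours < 3, not yet.
Round 3 — no new panics; cascade stops.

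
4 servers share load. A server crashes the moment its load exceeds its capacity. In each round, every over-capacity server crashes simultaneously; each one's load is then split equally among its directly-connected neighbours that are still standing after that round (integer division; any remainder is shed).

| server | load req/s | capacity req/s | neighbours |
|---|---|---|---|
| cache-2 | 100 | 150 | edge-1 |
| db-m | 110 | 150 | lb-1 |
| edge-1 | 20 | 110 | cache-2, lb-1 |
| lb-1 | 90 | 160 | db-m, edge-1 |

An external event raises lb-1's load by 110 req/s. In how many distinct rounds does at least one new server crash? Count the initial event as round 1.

Round 1 — lb-1 at 200 > 160. lb-1 crashes.
  lb-1 sheds 200 req/s to db-m, edge-1: 100 each.
    db-m: 110+100 = 210 > 150
    edge-1: 20+100 = 120 > 110
Round 2 — db-m, edge-1 crash.
  db-m sheds 210 req/s: no online neighbours, lost.
  edge-1 sheds 120 req/s to cache-2: 120 each.
    cache-2: 100+120 = 220 > 150
Round 3 — cache-2 crashes.
  cache-2 sheds 220 req/s: no online neighbours, lost.
No further crashes.

3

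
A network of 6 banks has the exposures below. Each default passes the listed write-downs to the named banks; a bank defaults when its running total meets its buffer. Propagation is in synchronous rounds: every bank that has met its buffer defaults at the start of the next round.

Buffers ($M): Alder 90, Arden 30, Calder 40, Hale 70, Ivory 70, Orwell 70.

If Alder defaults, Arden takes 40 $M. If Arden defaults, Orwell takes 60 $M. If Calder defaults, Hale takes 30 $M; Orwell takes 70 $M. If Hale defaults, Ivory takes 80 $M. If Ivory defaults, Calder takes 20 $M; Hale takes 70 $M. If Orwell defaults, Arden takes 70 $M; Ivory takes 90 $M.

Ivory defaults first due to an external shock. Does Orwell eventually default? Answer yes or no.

Round 1 — Ivory defaults (initial).
  Calder: +20 → 20 < 40
  Hale: +70 → 70 ≥ 70
Round 2 — Hale defaults.
No further defaults.

no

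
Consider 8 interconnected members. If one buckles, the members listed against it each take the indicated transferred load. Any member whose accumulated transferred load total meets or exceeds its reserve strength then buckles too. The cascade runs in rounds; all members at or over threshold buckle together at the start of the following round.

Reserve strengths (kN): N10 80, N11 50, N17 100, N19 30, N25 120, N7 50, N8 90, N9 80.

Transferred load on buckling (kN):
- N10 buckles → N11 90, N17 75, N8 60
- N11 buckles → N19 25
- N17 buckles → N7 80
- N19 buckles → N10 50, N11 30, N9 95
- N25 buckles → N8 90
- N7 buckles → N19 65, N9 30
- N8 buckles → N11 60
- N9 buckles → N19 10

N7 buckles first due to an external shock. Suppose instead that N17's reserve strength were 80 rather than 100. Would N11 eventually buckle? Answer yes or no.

With N17's reserve strength at 80:
Round 1 — N7 buckles (initial).
  N19: +65 → 65 ≥ 30
  N9: +30 → 30 < 80
Round 2 — N19 buckles.
  N10: +50 → 50 < 80
  N11: +30 → 30 < 50
  N9: +95 → 125 ≥ 80
Round 3 — N9 buckles.
No further bucklings.

no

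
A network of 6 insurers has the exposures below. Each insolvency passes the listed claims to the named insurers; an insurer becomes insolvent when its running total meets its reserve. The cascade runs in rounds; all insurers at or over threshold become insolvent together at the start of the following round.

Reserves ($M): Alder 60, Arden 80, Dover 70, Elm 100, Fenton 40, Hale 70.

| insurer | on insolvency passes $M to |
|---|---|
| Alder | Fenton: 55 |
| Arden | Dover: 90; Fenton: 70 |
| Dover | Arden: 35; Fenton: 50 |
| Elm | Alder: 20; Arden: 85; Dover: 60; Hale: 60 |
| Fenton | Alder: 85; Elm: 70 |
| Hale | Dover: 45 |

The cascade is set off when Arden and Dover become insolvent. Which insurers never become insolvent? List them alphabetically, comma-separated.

Elm, Hale

Round 1 — Arden, Dover become insolvent (initial).
  Fenton: +70+50 → 120 ≥ 40
Round 2 — Fenton becomes insolvent.
  Alder: +85 → 85 ≥ 60
  Elm: +70 → 70 < 100
Round 3 — Alder becomes insolvent.
No further insolvencies.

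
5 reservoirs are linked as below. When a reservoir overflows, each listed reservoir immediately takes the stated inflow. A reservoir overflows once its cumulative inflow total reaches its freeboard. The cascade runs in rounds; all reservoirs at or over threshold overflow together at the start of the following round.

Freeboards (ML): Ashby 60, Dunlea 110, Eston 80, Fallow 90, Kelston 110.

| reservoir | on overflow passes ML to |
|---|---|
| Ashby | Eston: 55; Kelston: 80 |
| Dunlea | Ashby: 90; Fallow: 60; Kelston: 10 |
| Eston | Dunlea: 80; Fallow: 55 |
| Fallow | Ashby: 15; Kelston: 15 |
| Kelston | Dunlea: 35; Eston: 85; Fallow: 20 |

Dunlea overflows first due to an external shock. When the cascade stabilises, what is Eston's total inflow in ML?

Round 1 — Dunlea overflows (initial).
  Ashby: +90 → 90 ≥ 60
  Fallow: +60 → 60 < 90
  Kelston: +10 → 10 < 110
Round 2 — Ashby overflows.
  Eston: +55 → 55 < 80
  Kelston: +80 → 90 < 110
No further overflows.

55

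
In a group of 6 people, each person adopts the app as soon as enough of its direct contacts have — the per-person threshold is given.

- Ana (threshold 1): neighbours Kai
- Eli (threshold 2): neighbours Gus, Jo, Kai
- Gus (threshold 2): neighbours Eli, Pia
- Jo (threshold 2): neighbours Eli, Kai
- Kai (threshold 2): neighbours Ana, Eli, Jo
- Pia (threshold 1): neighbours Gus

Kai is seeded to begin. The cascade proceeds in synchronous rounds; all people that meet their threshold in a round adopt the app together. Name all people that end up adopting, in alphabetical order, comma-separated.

Round 1 — Kai adopts the app (initial).
Round 2 — checking thresholds:
  Ana: 1 of 1 neighbours ≥ 1, adopts the app.
  Eli: 1 of 3 neighbours < 2, below threshold.
  Jo: 1 of 2 neighbours < 2, below threshold.
Round 3 — no new adoptions; cascade stops.

Ana, Kai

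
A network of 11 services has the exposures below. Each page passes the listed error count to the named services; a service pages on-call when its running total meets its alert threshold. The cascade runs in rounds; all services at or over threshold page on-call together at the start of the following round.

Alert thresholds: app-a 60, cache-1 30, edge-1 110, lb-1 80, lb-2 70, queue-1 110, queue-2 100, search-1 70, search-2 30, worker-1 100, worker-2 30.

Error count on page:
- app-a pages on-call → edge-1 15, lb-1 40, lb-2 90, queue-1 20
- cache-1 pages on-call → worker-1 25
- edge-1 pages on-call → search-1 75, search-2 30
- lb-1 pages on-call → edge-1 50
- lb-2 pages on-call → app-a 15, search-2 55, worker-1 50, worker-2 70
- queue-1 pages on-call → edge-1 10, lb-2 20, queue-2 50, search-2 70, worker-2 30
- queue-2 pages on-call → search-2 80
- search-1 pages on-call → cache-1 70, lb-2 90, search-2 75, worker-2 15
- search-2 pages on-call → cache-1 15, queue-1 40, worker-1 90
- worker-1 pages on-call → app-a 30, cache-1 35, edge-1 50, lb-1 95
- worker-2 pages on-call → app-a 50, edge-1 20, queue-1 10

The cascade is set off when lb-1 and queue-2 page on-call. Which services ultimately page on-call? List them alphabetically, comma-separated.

Round 1 — lb-1, queue-2 page on-call (initial).
  edge-1: +50 → 50 < 110
  search-2: +80 → 80 ≥ 30
Round 2 — search-2 pages on-call.
  cache-1: +15 → 15 < 30
  queue-1: +40 → 40 < 110
  worker-1: +90 → 90 < 100
No further pages.

lb-1, queue-2, search-2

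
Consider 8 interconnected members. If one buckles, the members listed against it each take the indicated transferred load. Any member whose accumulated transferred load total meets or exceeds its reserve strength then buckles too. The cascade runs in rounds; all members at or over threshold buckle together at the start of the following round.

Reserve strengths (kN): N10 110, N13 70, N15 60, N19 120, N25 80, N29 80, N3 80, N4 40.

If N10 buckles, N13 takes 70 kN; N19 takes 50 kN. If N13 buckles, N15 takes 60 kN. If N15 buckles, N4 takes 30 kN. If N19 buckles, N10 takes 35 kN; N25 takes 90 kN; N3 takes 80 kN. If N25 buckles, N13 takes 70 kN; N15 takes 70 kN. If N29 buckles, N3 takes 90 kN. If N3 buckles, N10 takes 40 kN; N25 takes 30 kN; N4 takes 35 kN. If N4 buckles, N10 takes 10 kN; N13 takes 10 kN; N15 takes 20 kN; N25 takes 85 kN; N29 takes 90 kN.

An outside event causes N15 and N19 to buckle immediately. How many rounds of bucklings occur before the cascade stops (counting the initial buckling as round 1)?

Round 1 — N15, N19 buckle (initial).
  N10: +35 → 35 < 110
  N25: +90 → 90 ≥ 80
  N3: +80 → 80 ≥ 80
  N4: +30 → 30 < 40
Round 2 — N25, N3 buckle.
  N10: +40 → 75 < 110
  N13: +70 → 70 ≥ 70
  N4: +35 → 65 ≥ 40
Round 3 — N13, N4 buckle.
  N10: +10 → 85 < 110
  N29: +90 → 90 ≥ 80
Round 4 — N29 buckles.
No further bucklings.

4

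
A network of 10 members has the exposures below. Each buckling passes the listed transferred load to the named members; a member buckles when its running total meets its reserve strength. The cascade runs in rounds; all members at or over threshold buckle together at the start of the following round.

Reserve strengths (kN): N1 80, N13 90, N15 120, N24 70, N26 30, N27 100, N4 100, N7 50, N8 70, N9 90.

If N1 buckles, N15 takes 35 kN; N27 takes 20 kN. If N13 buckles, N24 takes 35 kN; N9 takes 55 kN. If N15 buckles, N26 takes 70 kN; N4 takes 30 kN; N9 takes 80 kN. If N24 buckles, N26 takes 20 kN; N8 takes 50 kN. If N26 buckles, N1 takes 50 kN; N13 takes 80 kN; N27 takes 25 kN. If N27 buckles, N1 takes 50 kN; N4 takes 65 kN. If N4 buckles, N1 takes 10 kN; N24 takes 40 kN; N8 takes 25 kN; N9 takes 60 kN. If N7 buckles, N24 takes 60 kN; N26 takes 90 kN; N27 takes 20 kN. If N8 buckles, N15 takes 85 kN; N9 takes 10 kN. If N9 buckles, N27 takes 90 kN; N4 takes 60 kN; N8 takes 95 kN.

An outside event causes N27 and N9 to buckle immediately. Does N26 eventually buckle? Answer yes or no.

no

Round 1 — N27, N9 buckle (initial).
  N1: +50 → 50 < 80
  N4: +65+60 → 125 ≥ 100
  N8: +95 → 95 ≥ 70
Round 2 — N4, N8 buckle.
  N1: +10 → 60 < 80
  N15: +85 → 85 < 120
  N24: +40 → 40 < 70
No further bucklings.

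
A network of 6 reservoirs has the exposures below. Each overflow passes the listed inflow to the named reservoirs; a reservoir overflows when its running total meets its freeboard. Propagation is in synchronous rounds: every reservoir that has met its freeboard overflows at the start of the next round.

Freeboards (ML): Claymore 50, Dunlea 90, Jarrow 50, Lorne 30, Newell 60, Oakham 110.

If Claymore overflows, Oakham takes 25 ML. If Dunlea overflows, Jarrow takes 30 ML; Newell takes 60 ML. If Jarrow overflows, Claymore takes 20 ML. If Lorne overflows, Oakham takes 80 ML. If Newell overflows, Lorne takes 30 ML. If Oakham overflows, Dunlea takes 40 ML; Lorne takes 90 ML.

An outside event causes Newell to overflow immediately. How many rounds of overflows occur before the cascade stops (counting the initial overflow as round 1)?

2

Round 1 — Newell overflows (initial).
  Lorne: +30 → 30 ≥ 30
Round 2 — Lorne overflows.
  Oakham: +80 → 80 < 110
No further overflows.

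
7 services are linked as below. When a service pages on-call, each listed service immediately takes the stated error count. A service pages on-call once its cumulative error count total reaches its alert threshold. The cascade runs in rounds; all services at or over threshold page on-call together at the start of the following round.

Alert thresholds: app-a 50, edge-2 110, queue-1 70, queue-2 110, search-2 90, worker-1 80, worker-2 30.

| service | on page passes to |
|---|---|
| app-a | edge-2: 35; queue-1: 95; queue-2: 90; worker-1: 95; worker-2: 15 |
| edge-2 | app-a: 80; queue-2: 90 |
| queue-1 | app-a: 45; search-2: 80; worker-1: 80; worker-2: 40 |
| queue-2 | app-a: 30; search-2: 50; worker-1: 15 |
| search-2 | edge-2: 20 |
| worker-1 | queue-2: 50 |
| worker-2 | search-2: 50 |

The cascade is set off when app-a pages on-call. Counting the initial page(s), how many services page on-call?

Round 1 — app-a pages on-call (initial).
  edge-2: +35 → 35 < 110
  queue-1: +95 → 95 ≥ 70
  queue-2: +90 → 90 < 110
  worker-1: +95 → 95 ≥ 80
  worker-2: +15 → 15 < 30
Round 2 — queue-1, worker-1 page on-call.
  queue-2: +50 → 140 ≥ 110
  search-2: +80 → 80 < 90
  worker-2: +40 → 55 ≥ 30
Round 3 — queue-2, worker-2 page on-call.
  search-2: +50+50 → 180 ≥ 90
Round 4 — search-2 pages on-call.
  edge-2: +20 → 55 < 110
No further pages.

6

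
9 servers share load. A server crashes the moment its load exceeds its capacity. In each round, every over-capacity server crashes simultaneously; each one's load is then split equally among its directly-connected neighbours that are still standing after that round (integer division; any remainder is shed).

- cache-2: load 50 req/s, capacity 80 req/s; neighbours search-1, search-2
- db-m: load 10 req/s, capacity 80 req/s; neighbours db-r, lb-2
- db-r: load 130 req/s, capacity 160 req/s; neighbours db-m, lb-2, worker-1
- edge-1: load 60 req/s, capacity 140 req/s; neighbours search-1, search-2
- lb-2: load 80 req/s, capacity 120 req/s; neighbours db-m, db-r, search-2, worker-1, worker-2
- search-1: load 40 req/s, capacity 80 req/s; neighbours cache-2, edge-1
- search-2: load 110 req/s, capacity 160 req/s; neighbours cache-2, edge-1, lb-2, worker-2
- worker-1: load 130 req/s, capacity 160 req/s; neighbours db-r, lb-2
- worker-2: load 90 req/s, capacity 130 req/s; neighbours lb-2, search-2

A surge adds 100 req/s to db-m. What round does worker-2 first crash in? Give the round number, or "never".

Round 1 — db-m at 110 > 80. db-m crashes.
  db-m sheds 110 req/s to db-r, lb-2: 55 each.
    db-r: 130+55 = 185 > 160
    lb-2: 80+55 = 135 > 120
Round 2 — db-r, lb-2 crash.
  db-r sheds 185 req/s to worker-1: 185 each.
    worker-1: 130+185 = 315 > 160
  lb-2 sheds 135 req/s to search-2, worker-1, worker-2: 45 each.
    search-2: 110+45 = 155 ≤ 160
    worker-1: 315+45 = 360 > 160
    worker-2: 90+45 = 135 > 130
Round 3 — worker-1, worker-2 crash.
  worker-1 sheds 360 req/s: no online neighbours, lost.
  worker-2 sheds 135 req/s to search-2: 135 each.
    search-2: 155+135 = 290 > 160
Round 4 — search-2 crashes.
  search-2 sheds 290 req/s to cache-2, edge-1: 145 each.
    cache-2: 50+145 = 195 > 80
    edge-1: 60+145 = 205 > 140
Round 5 — cache-2, edge-1 crash.
  cache-2 sheds 195 req/s to search-1: 195 each.
    search-1: 40+195 = 235 > 80
  edge-1 sheds 205 req/s to search-1: 205 each.
    search-1: 235+205 = 440 > 80
Round 6 — search-1 crashes.
  search-1 sheds 440 req/s: no online neighbours, lost.
No further crashes.

3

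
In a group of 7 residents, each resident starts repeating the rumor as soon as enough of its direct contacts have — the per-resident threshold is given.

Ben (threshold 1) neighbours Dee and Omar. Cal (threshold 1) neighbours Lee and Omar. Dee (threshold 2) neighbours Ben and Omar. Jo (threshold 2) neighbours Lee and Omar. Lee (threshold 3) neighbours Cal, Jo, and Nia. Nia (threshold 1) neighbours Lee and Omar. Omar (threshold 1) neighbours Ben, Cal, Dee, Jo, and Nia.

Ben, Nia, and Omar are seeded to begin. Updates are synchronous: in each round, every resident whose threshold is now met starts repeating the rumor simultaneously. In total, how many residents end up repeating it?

5

Round 1 — Ben, Nia, Omar start repeating the rumor (initial).
Round 2 — checking thresholds:
  Cal: 1 of 2 neighbours ≥ 1, starts repeating the rumor.
  Dee: 2 of 2 neighbours ≥ 2, starts repeating the rumor.
  Jo: 1 of 2 neighbours < 2, holds.
  Lee: 1 of 3 neighbours < 3, holds.
Round 3 — no new spreads; cascade stops.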